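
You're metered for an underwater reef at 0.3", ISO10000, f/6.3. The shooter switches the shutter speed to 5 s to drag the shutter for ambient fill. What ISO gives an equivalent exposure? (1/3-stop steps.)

ISO 640

Shutter speed: 0.3 → 0.4 → 0.5 → 0.6 → 0.8 → 1 → 1.3 → 1.6 → 2 → 2.5 → 3.2 → 4 → 5 — 4 stops longer (brighter).
Need 4 stops darker from the ISO: 10000 → 8000 → 6400 → 5000 → 4000 → 3200 → 2500 → 2000 → 1600 → 1250 → 1000 → 800 → 640.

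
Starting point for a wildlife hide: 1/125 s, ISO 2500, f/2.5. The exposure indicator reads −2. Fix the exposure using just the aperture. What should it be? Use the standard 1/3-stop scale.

f/1.2

Underexposed by 2 stops → need 2 stops brighter.
Aperture: f/2.5 → f/2.2 → f/2 → f/1.8 → f/1.6 → f/1.4 → f/1.2.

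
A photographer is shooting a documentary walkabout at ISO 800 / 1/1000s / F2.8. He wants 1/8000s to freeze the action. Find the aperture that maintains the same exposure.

Shutter speed: 1/1000 → 1/2000 → 1/4000 → 1/8000 — 3 stops faster (darker).
Need 3 stops brighter from the aperture: f/2.8 → f/2 → f/1.4 → f/1.0.

f/1.0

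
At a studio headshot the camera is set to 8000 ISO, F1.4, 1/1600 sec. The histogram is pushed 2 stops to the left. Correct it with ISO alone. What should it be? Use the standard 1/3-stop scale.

Underexposed by 2 stops → need 2 stops brighter.
ISO: 8000 → 10000 → 12800 → 16000 → 20000 → 25600 → 32000.

ISO 32000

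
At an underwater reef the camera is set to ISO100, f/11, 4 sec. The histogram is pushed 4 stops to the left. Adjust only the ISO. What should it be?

ISO 1600

Underexposed by 4 stops → need 4 stops brighter.
ISO: 100 → 200 → 400 → 800 → 1600.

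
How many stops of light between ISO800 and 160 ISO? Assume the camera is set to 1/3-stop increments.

2 1/3 stops

800 → 640 → 500 → 400 → 320 → 250 → 200 → 160 — count the steps: 7 third-stops = 2 1/3 stops.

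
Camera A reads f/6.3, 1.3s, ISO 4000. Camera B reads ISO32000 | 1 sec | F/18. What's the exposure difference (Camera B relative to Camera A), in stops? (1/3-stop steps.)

1/3 stop darker

Aperture: f/6.3 → f/7.1 → f/8 → f/9 → f/10 → f/11 → f/13 → f/14 → f/16 → f/18 — 3 stops narrower (darker).
Shutter speed: 1.3 → 1 — 1/3 stop shorter (darker).
ISO: 4000 → 5000 → 6400 → 8000 → 10000 → 12800 → 16000 → 20000 → 25600 → 32000 — 3 stops higher (brighter).
Net: −3 −1/3 +3 = −1/3 stops.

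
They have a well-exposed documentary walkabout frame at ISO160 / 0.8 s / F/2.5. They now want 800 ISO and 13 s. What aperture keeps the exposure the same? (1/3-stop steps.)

f/22

ISO: 160 → 200 → 250 → 320 → 400 → 500 → 640 → 800 — 2 1/3 stops higher (brighter).
Shutter speed: 0.8 → 1 → 1.3 → 1.6 → 2 → 2.5 → 3.2 → 4 → 5 → 6 → 8 → 10 → 13 — 4 stops slower (brighter).
Net change so far: 6 1/3 stops brighter. Offset with the aperture: f/2.5 → f/2.8 → f/3.2 → f/3.5 → f/4 → f/4.5 → f/5 → f/5.6 → f/6.3 → f/7.1 → f/8 → f/9 → f/10 → f/11 → f/13 → f/14 → f/16 → f/18 → f/20 → f/22.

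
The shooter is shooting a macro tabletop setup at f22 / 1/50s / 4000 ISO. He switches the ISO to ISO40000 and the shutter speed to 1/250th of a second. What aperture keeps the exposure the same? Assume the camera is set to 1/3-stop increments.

ISO: 4000 → 5000 → 6400 → 8000 → 10000 → 12800 → 16000 → 20000 → 25600 → 32000 → 40000 — 3 1/3 stops raised (brighter).
Shutter speed: 1/50 → 1/60 → 1/80 → 1/100 → 1/125 → 1/160 → 1/200 → 1/250 — 2 1/3 stops faster (darker).
Net change so far: 1 stop brighter. Offset with the aperture: f/22 → f/25 → f/29 → f/32.

f/32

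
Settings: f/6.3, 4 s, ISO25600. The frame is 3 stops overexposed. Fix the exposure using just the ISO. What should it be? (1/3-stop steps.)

Overexposed by 3 stops → need 3 stops darker.
ISO: 25600 → 20000 → 16000 → 12800 → 10000 → 8000 → 6400 → 5000 → 4000 → 3200.

ISO 3200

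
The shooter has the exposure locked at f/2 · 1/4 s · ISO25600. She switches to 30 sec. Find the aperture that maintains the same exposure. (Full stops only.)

Shutter speed: 1/4 → 1/2 → 1 → 2 → 4 → 8 → 15 → 30 — 7 stops longer (brighter).
Need 7 stops darker from the aperture: f/2 → f/2.8 → f/4 → f/5.6 → f/8 → f/11 → f/16 → f/22.

f/22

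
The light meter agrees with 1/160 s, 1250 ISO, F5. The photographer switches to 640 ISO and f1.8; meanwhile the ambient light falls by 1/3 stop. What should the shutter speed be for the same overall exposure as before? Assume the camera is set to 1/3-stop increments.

Scene light: 1/3 stop darker.
ISO: 1250 → 1000 → 800 → 640 — 1 stop dropped (darker).
Aperture: f/5 → f/4.5 → f/4 → f/3.5 → f/3.2 → f/2.8 → f/2.5 → f/2.2 → f/2 → f/1.8 — 3 stops opened up (brighter).
Net so far: 1 2/3 stops brighter. Shutter speed: 1/160 → 1/200 → 1/250 → 1/320 → 1/400 → 1/500.

1/500s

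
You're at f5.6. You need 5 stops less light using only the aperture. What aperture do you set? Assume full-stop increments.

Aperture: f/5.6 → f/8 → f/11 → f/16 → f/22 → f/32 — 5 stops stopped down (darker).

f/32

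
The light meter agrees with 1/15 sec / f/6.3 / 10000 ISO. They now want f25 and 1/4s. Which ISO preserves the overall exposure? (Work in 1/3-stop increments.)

ISO 40000

Aperture: f/6.3 → f/7.1 → f/8 → f/9 → f/10 → f/11 → f/13 → f/14 → f/16 → f/18 → f/20 → f/22 → f/25 — 4 stops stopped down (darker).
Shutter speed: 1/15 → 1/13 → 1/10 → 1/8 → 1/6 → 1/5 → 1/4 — 2 stops slower (brighter).
Net change so far: 2 stops darker. Offset with the ISO: 10000 → 12800 → 16000 → 20000 → 25600 → 32000 → 40000.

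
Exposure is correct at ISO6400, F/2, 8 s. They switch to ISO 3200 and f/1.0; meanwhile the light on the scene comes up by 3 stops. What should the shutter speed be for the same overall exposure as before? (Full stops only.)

Scene light: 3 stops brighter.
ISO: 6400 → 3200 — 1 stop lower (darker).
Aperture: f/2 → f/1.4 → f/1.0 — 2 stops wider (brighter).
Net so far: 4 stops brighter. Shutter speed: 8 → 4 → 2 → 1 → 1/2.

1/2s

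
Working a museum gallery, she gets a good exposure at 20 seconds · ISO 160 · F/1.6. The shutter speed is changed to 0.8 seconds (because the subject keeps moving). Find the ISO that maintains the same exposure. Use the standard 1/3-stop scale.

Shutter speed: 20 → 15 → 13 → 10 → 8 → 6 → 5 → 4 → 3.2 → 2.5 → 2 → 1.6 → 1.3 → 1 → 0.8 — 4 2/3 stops faster (darker).
Need 4 2/3 stops brighter from the ISO: 160 → 200 → 250 → 320 → 400 → 500 → 640 → 800 → 1000 → 1250 → 1600 → 2000 → 2500 → 3200 → 4000.

ISO 4000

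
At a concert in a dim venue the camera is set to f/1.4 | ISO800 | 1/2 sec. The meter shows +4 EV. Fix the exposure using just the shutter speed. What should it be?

1/30s

Overexposed by 4 stops → need 4 stops darker.
Shutter speed: 1/2 → 1/4 → 1/8 → 1/15 → 1/30.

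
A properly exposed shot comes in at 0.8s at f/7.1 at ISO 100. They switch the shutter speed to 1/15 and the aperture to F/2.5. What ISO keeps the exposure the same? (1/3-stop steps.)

ISO 160

Shutter speed: 0.8 → 0.6 → 0.5 → 0.4 → 0.3 → 1/4 → 1/5 → 1/6 → 1/8 → 1/10 → 1/13 → 1/15 — 3 2/3 stops shorter (darker).
Aperture: f/7.1 → f/6.3 → f/5.6 → f/5 → f/4.5 → f/4 → f/3.5 → f/3.2 → f/2.8 → f/2.5 — 3 stops opened up (brighter).
Net change so far: 2/3 stop darker. Offset with the ISO: 100 → 125 → 160.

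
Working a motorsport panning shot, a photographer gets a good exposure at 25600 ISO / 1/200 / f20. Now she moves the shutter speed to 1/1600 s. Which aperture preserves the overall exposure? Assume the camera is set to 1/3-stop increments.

Shutter speed: 1/200 → 1/250 → 1/320 → 1/400 → 1/500 → 1/640 → 1/800 → 1/1000 → 1/1250 → 1/1600 — 3 stops faster (darker).
Need 3 stops brighter from the aperture: f/20 → f/18 → f/16 → f/14 → f/13 → f/11 → f/10 → f/9 → f/8 → f/7.1.

f/7.1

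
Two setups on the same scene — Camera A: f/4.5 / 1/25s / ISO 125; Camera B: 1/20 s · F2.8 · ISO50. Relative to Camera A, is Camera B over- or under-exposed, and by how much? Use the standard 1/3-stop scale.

Aperture: f/4.5 → f/4 → f/3.5 → f/3.2 → f/2.8 — 1 1/3 stops wider (brighter).
Shutter speed: 1/25 → 1/20 — 1/3 stop longer (brighter).
ISO: 125 → 100 → 80 → 64 → 50 — 1 1/3 stops lower (darker).
Net: +1 1/3 +1/3 −1 1/3 = +1/3 stops.

1/3 stop brighter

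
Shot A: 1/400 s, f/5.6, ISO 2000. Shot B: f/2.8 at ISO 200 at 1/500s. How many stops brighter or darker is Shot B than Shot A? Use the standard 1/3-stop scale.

1 2/3 stops darker

Aperture: f/5.6 → f/5 → f/4.5 → f/4 → f/3.5 → f/3.2 → f/2.8 — 2 stops opened up (brighter).
Shutter speed: 1/400 → 1/500 — 1/3 stop faster (darker).
ISO: 2000 → 1600 → 1250 → 1000 → 800 → 640 → 500 → 400 → 320 → 250 → 200 — 3 1/3 stops dropped (darker).
Net: +2 −1/3 −3 1/3 = −1 2/3 stops.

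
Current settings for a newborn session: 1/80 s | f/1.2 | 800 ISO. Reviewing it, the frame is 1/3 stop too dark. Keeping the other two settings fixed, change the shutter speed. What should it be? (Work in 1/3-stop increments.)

1/60s

Underexposed by 1/3 stop → need 1/3 stop brighter.
Shutter speed: 1/80 → 1/60.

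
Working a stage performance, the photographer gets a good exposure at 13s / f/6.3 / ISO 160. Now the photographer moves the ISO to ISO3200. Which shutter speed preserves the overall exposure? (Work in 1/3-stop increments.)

ISO: 160 → 200 → 250 → 320 → 400 → 500 → 640 → 800 → 1000 → 1250 → 1600 → 2000 → 2500 → 3200 — 4 1/3 stops higher (brighter).
Need 4 1/3 stops darker from the shutter speed: 13 → 10 → 8 → 6 → 5 → 4 → 3.2 → 2.5 → 2 → 1.6 → 1.3 → 1 → 0.8 → 0.6.

0.6 s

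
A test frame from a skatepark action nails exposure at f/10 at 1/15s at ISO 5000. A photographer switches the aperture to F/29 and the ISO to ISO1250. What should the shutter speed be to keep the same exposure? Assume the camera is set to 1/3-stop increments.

2 s

Aperture: f/10 → f/11 → f/13 → f/14 → f/16 → f/18 → f/20 → f/22 → f/25 → f/29 — 3 stops narrower (darker).
ISO: 5000 → 4000 → 3200 → 2500 → 2000 → 1600 → 1250 — 2 stops dropped (darker).
Net change so far: 5 stops darker. Offset with the shutter speed: 1/15 → 1/13 → 1/10 → 1/8 → 1/6 → 1/5 → 1/4 → 0.3 → 0.4 → 0.5 → 0.6 → 0.8 → 1 → 1.3 → 1.6 → 2.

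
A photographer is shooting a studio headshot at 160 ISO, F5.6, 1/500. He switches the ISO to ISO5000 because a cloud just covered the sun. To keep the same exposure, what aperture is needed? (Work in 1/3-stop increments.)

ISO: 160 → 200 → 250 → 320 → 400 → 500 → 640 → 800 → 1000 → 1250 → 1600 → 2000 → 2500 → 3200 → 4000 → 5000 — 5 stops raised (brighter).
Need 5 stops darker from the aperture: f/5.6 → f/6.3 → f/7.1 → f/8 → f/9 → f/10 → f/11 → f/13 → f/14 → f/16 → f/18 → f/20 → f/22 → f/25 → f/29 → f/32.

f/32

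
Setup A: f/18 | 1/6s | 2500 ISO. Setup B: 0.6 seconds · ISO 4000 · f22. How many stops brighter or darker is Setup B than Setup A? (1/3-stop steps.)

2 stops brighter

Aperture: f/18 → f/20 → f/22 — 2/3 stop stopped down (darker).
Shutter speed: 1/6 → 1/5 → 1/4 → 0.3 → 0.4 → 0.5 → 0.6 — 2 stops slower (brighter).
ISO: 2500 → 3200 → 4000 — 2/3 stop raised (brighter).
Net: −2/3 +2 +2/3 = +2 stops.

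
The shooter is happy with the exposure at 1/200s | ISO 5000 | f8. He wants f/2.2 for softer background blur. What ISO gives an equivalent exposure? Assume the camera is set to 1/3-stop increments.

Aperture: f/8 → f/7.1 → f/6.3 → f/5.6 → f/5 → f/4.5 → f/4 → f/3.5 → f/3.2 → f/2.8 → f/2.5 → f/2.2 — 3 2/3 stops larger aperture (brighter).
Need 3 2/3 stops darker from the ISO: 5000 → 4000 → 3200 → 2500 → 2000 → 1600 → 1250 → 1000 → 800 → 640 → 500 → 400.

ISO 400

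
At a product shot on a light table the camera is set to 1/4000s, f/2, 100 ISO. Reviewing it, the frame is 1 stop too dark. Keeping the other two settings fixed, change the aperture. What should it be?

Underexposed by 1 stop → need 1 stop brighter.
Aperture: f/2 → f/1.4.

f/1.4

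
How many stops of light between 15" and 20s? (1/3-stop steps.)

1/3 stop

15 → 20 — count the steps: 1 third-stops = 1/3 stop.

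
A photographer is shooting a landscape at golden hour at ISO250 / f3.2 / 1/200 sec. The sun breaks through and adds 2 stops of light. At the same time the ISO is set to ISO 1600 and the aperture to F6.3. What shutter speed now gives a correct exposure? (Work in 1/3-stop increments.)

Scene light: 2 stops brighter.
ISO: 250 → 320 → 400 → 500 → 640 → 800 → 1000 → 1250 → 1600 — 2 2/3 stops higher (brighter).
Aperture: f/3.2 → f/3.5 → f/4 → f/4.5 → f/5 → f/5.6 → f/6.3 — 2 stops smaller aperture (darker).
Net so far: 2 2/3 stops brighter. Shutter speed: 1/200 → 1/250 → 1/320 → 1/400 → 1/500 → 1/640 → 1/800 → 1/1000 → 1/1250.

1/1250s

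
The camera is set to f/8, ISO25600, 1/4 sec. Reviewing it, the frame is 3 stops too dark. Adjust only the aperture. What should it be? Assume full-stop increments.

Underexposed by 3 stops → need 3 stops brighter.
Aperture: f/8 → f/5.6 → f/4 → f/2.8.

f/2.8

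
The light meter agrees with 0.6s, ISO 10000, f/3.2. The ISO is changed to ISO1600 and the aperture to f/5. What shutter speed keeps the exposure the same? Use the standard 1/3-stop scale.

ISO: 10000 → 8000 → 6400 → 5000 → 4000 → 3200 → 2500 → 2000 → 1600 — 2 2/3 stops dropped (darker).
Aperture: f/3.2 → f/3.5 → f/4 → f/4.5 → f/5 — 1 1/3 stops narrower (darker).
Net change so far: 4 stops darker. Offset with the shutter speed: 0.6 → 0.8 → 1 → 1.3 → 1.6 → 2 → 2.5 → 3.2 → 4 → 5 → 6 → 8 → 10.

10 s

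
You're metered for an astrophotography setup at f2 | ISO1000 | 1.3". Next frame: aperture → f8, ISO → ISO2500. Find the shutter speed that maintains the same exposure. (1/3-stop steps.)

Aperture: f/2 → f/2.2 → f/2.5 → f/2.8 → f/3.2 → f/3.5 → f/4 → f/4.5 → f/5 → f/5.6 → f/6.3 → f/7.1 → f/8 — 4 stops narrower (darker).
ISO: 1000 → 1250 → 1600 → 2000 → 2500 — 1 1/3 stops raised (brighter).
Net change so far: 2 2/3 stops darker. Offset with the shutter speed: 1.3 → 1.6 → 2 → 2.5 → 3.2 → 4 → 5 → 6 → 8.

8 s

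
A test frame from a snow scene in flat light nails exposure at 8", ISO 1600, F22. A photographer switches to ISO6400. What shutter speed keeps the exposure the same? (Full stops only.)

ISO: 1600 → 3200 → 6400 — 2 stops raised (brighter).
Need 2 stops darker from the shutter speed: 8 → 4 → 2.

2 s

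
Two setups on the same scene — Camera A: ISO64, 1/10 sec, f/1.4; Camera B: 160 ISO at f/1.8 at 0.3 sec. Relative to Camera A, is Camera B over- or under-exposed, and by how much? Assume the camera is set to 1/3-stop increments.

Aperture: f/1.4 → f/1.6 → f/1.8 — 2/3 stop smaller aperture (darker).
Shutter speed: 1/10 → 1/8 → 1/6 → 1/5 → 1/4 → 0.3 — 1 2/3 stops longer (brighter).
ISO: 64 → 80 → 100 → 125 → 160 — 1 1/3 stops raised (brighter).
Net: −2/3 +1 2/3 +1 1/3 = +2 1/3 stops.

2 1/3 stops brighter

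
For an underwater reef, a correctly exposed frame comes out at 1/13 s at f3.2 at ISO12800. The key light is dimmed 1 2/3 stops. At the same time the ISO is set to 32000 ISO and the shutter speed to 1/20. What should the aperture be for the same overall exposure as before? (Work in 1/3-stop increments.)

Scene light: 1 2/3 stops darker.
ISO: 12800 → 16000 → 20000 → 25600 → 32000 — 1 1/3 stops raised (brighter).
Shutter speed: 1/13 → 1/15 → 1/20 — 2/3 stop faster (darker).
Net so far: 1 stop darker. Aperture: f/3.2 → f/2.8 → f/2.5 → f/2.2.

f/2.2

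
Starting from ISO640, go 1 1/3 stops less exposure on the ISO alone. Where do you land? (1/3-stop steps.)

ISO 250

ISO: 640 → 500 → 400 → 320 → 250 — 1 1/3 stops lower (darker).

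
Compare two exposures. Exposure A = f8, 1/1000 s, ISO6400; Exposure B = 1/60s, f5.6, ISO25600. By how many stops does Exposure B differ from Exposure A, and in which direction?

Aperture: f/8 → f/5.6 — 1 stop opened up (brighter).
Shutter speed: 1/1000 → 1/500 → 1/250 → 1/125 → 1/60 — 4 stops slower (brighter).
ISO: 6400 → 12800 → 25600 — 2 stops higher (brighter).
Net: +1 +4 +2 = +7 stops.

7 stops brighter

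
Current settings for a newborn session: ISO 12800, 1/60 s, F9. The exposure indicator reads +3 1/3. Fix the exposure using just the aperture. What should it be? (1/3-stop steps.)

Overexposed by 3 1/3 stops → need 3 1/3 stops darker.
Aperture: f/9 → f/10 → f/11 → f/13 → f/14 → f/16 → f/18 → f/20 → f/22 → f/25 → f/29.

f/29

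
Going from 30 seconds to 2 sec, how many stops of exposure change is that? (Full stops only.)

4 stops

30 → 15 → 8 → 4 → 2 — count the steps: 4 stops.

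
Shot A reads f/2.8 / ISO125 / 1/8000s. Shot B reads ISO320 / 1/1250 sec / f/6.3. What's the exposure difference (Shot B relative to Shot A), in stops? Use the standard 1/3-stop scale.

1 2/3 stops brighter

Aperture: f/2.8 → f/3.2 → f/3.5 → f/4 → f/4.5 → f/5 → f/5.6 → f/6.3 — 2 1/3 stops stopped down (darker).
Shutter speed: 1/8000 → 1/6400 → 1/5000 → 1/4000 → 1/3200 → 1/2500 → 1/2000 → 1/1600 → 1/1250 — 2 2/3 stops slower (brighter).
ISO: 125 → 160 → 200 → 250 → 320 — 1 1/3 stops raised (brighter).
Net: −2 1/3 +2 2/3 +1 1/3 = +1 2/3 stops.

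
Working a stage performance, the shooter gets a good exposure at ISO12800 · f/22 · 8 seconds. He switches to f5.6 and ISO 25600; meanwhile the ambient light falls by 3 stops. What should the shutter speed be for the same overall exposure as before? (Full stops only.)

2 s

Scene light: 3 stops darker.
Aperture: f/22 → f/16 → f/11 → f/8 → f/5.6 — 4 stops larger aperture (brighter).
ISO: 12800 → 25600 — 1 stop raised (brighter).
Net so far: 2 stops brighter. Shutter speed: 8 → 4 → 2.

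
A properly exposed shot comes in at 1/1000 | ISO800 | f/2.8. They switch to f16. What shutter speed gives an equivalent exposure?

1/30s

Aperture: f/2.8 → f/4 → f/5.6 → f/8 → f/11 → f/16 — 5 stops narrower (darker).
Need 5 stops brighter from the shutter speed: 1/1000 → 1/500 → 1/250 → 1/125 → 1/60 → 1/30.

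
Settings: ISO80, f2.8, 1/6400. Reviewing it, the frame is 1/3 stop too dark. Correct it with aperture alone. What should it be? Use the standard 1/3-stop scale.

Underexposed by 1/3 stop → need 1/3 stop brighter.
Aperture: f/2.8 → f/2.5.

f/2.5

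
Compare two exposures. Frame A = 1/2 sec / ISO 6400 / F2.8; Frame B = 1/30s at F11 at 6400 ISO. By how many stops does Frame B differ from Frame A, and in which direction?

Aperture: f/2.8 → f/4 → f/5.6 → f/8 → f/11 — 4 stops narrower (darker).
Shutter speed: 1/2 → 1/4 → 1/8 → 1/15 → 1/30 — 4 stops shorter (darker).
ISO: unchanged.
Net: −4 −4 = −8 stops.

8 stops darker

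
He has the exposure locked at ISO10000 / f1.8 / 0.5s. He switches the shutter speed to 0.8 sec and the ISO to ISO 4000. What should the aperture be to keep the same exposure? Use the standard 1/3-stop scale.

f/1.4

Shutter speed: 0.5 → 0.6 → 0.8 — 2/3 stop slower (brighter).
ISO: 10000 → 8000 → 6400 → 5000 → 4000 — 1 1/3 stops lower (darker).
Net change so far: 2/3 stop darker. Offset with the aperture: f/1.8 → f/1.6 → f/1.4.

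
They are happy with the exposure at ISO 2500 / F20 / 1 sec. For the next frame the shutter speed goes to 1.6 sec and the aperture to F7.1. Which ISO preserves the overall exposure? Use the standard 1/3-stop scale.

ISO 200

Shutter speed: 1 → 1.3 → 1.6 — 2/3 stop longer (brighter).
Aperture: f/20 → f/18 → f/16 → f/14 → f/13 → f/11 → f/10 → f/9 → f/8 → f/7.1 — 3 stops opened up (brighter).
Net change so far: 3 2/3 stops brighter. Offset with the ISO: 2500 → 2000 → 1600 → 1250 → 1000 → 800 → 640 → 500 → 400 → 320 → 250 → 200.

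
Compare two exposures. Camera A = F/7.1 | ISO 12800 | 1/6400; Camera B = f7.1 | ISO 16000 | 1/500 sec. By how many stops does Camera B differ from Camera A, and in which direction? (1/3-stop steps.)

Aperture: unchanged.
Shutter speed: 1/6400 → 1/5000 → 1/4000 → 1/3200 → 1/2500 → 1/2000 → 1/1600 → 1/1250 → 1/1000 → 1/800 → 1/640 → 1/500 — 3 2/3 stops slower (brighter).
ISO: 12800 → 16000 — 1/3 stop higher (brighter).
Net: +3 2/3 +1/3 = +4 stops.

4 stops brighter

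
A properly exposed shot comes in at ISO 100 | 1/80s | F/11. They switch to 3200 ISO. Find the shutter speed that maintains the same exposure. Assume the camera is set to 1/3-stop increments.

ISO: 100 → 125 → 160 → 200 → 250 → 320 → 400 → 500 → 640 → 800 → 1000 → 1250 → 1600 → 2000 → 2500 → 3200 — 5 stops raised (brighter).
Need 5 stops darker from the shutter speed: 1/80 → 1/100 → 1/125 → 1/160 → 1/200 → 1/250 → 1/320 → 1/400 → 1/500 → 1/640 → 1/800 → 1/1000 → 1/1250 → 1/1600 → 1/2000 → 1/2500.

1/2500s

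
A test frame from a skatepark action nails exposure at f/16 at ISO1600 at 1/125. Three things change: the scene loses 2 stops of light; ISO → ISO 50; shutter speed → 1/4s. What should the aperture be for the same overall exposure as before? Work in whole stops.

f/8

Scene light: 2 stops darker.
ISO: 1600 → 800 → 400 → 200 → 100 → 50 — 5 stops lower (darker).
Shutter speed: 1/125 → 1/60 → 1/30 → 1/15 → 1/8 → 1/4 — 5 stops slower (brighter).
Net so far: 2 stops darker. Aperture: f/16 → f/11 → f/8.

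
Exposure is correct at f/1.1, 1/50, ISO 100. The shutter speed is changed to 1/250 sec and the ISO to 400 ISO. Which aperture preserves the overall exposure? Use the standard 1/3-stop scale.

f/1.0

Shutter speed: 1/50 → 1/60 → 1/80 → 1/100 → 1/125 → 1/160 → 1/200 → 1/250 — 2 1/3 stops shorter (darker).
ISO: 100 → 125 → 160 → 200 → 250 → 320 → 400 — 2 stops higher (brighter).
Net change so far: 1/3 stop darker. Offset with the aperture: f/1.1 → f/1.0.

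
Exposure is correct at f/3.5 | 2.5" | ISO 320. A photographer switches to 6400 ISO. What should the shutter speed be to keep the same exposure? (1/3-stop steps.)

ISO: 320 → 400 → 500 → 640 → 800 → 1000 → 1250 → 1600 → 2000 → 2500 → 3200 → 4000 → 5000 → 6400 — 4 1/3 stops higher (brighter).
Need 4 1/3 stops darker from the shutter speed: 2.5 → 2 → 1.6 → 1.3 → 1 → 0.8 → 0.6 → 0.5 → 0.4 → 0.3 → 1/4 → 1/5 → 1/6 → 1/8.

1/8s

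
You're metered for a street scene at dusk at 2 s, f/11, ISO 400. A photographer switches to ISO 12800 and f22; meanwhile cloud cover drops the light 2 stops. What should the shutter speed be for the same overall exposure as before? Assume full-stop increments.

1 s

Scene light: 2 stops darker.
ISO: 400 → 800 → 1600 → 3200 → 6400 → 12800 — 5 stops raised (brighter).
Aperture: f/11 → f/16 → f/22 — 2 stops narrower (darker).
Net so far: 1 stop brighter. Shutter speed: 2 → 1.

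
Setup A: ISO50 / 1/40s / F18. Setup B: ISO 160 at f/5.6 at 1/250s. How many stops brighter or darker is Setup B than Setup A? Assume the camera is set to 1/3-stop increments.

Aperture: f/18 → f/16 → f/14 → f/13 → f/11 → f/10 → f/9 → f/8 → f/7.1 → f/6.3 → f/5.6 — 3 1/3 stops opened up (brighter).
Shutter speed: 1/40 → 1/50 → 1/60 → 1/80 → 1/100 → 1/125 → 1/160 → 1/200 → 1/250 — 2 2/3 stops shorter (darker).
ISO: 50 → 64 → 80 → 100 → 125 → 160 — 1 2/3 stops raised (brighter).
Net: +3 1/3 −2 2/3 +1 2/3 = +2 1/3 stops.

2 1/3 stops brighter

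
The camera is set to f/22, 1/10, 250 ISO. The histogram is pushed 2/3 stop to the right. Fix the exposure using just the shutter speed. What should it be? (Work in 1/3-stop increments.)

1/15s

Overexposed by 2/3 stop → need 2/3 stop darker.
Shutter speed: 1/10 → 1/13 → 1/15.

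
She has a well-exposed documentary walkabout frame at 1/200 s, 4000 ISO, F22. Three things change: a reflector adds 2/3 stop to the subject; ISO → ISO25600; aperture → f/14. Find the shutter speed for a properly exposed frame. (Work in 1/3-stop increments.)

1/5000s

Scene light: 2/3 stop brighter.
ISO: 4000 → 5000 → 6400 → 8000 → 10000 → 12800 → 16000 → 20000 → 25600 — 2 2/3 stops higher (brighter).
Aperture: f/22 → f/20 → f/18 → f/16 → f/14 — 1 1/3 stops opened up (brighter).
Net so far: 4 2/3 stops brighter. Shutter speed: 1/200 → 1/250 → 1/320 → 1/400 → 1/500 → 1/640 → 1/800 → 1/1000 → 1/1250 → 1/1600 → 1/2000 → 1/2500 → 1/3200 → 1/4000 → 1/5000.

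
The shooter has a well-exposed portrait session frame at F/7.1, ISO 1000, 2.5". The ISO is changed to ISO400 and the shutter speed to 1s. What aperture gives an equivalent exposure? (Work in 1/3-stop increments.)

f/2.8

ISO: 1000 → 800 → 640 → 500 → 400 — 1 1/3 stops dropped (darker).
Shutter speed: 2.5 → 2 → 1.6 → 1.3 → 1 — 1 1/3 stops faster (darker).
Net change so far: 2 2/3 stops darker. Offset with the aperture: f/7.1 → f/6.3 → f/5.6 → f/5 → f/4.5 → f/4 → f/3.5 → f/3.2 → f/2.8.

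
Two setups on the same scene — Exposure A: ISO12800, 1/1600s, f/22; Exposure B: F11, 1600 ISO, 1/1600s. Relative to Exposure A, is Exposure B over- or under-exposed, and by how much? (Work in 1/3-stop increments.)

1 stop darker

Aperture: f/22 → f/20 → f/18 → f/16 → f/14 → f/13 → f/11 — 2 stops opened up (brighter).
Shutter speed: unchanged.
ISO: 12800 → 10000 → 8000 → 6400 → 5000 → 4000 → 3200 → 2500 → 2000 → 1600 — 3 stops dropped (darker).
Net: +2 −3 = −1 stop.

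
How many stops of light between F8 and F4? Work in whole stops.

f/8 → f/5.6 → f/4 — count the steps: 2 stops.

2 stops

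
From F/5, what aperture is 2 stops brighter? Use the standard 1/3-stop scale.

Aperture: f/5 → f/4.5 → f/4 → f/3.5 → f/3.2 → f/2.8 → f/2.5 — 2 stops wider (brighter).

f/2.5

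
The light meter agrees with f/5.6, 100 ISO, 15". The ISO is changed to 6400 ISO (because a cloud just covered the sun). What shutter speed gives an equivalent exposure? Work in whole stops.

1/4s

ISO: 100 → 200 → 400 → 800 → 1600 → 3200 → 6400 — 6 stops higher (brighter).
Need 6 stops darker from the shutter speed: 15 → 8 → 4 → 2 → 1 → 1/2 → 1/4.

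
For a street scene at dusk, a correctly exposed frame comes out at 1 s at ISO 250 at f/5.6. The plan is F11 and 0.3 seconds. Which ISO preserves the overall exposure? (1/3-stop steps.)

Aperture: f/5.6 → f/6.3 → f/7.1 → f/8 → f/9 → f/10 → f/11 — 2 stops stopped down (darker).
Shutter speed: 1 → 0.8 → 0.6 → 0.5 → 0.4 → 0.3 — 1 2/3 stops faster (darker).
Net change so far: 3 2/3 stops darker. Offset with the ISO: 250 → 320 → 400 → 500 → 640 → 800 → 1000 → 1250 → 1600 → 2000 → 2500 → 3200.

ISO 3200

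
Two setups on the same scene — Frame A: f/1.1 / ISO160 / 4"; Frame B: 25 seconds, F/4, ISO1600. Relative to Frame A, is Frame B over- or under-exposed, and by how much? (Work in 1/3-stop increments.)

Aperture: f/1.1 → f/1.2 → f/1.4 → f/1.6 → f/1.8 → f/2 → f/2.2 → f/2.5 → f/2.8 → f/3.2 → f/3.5 → f/4 — 3 2/3 stops narrower (darker).
Shutter speed: 4 → 5 → 6 → 8 → 10 → 13 → 15 → 20 → 25 — 2 2/3 stops slower (brighter).
ISO: 160 → 200 → 250 → 320 → 400 → 500 → 640 → 800 → 1000 → 1250 → 1600 — 3 1/3 stops higher (brighter).
Net: −3 2/3 +2 2/3 +3 1/3 = +2 1/3 stops.

2 1/3 stops brighter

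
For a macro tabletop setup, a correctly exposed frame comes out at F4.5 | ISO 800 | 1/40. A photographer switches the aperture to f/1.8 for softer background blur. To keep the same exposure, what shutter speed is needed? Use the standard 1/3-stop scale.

1/250s

Aperture: f/4.5 → f/4 → f/3.5 → f/3.2 → f/2.8 → f/2.5 → f/2.2 → f/2 → f/1.8 — 2 2/3 stops opened up (brighter).
Need 2 2/3 stops darker from the shutter speed: 1/40 → 1/50 → 1/60 → 1/80 → 1/100 → 1/125 → 1/160 → 1/200 → 1/250.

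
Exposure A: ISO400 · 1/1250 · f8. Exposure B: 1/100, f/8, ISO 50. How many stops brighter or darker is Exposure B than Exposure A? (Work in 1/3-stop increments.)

Aperture: unchanged.
Shutter speed: 1/1250 → 1/1000 → 1/800 → 1/640 → 1/500 → 1/400 → 1/320 → 1/250 → 1/200 → 1/160 → 1/125 → 1/100 — 3 2/3 stops slower (brighter).
ISO: 400 → 320 → 250 → 200 → 160 → 125 → 100 → 80 → 64 → 50 — 3 stops dropped (darker).
Net: +3 2/3 −3 = +2/3 stops.

2/3 stop brighter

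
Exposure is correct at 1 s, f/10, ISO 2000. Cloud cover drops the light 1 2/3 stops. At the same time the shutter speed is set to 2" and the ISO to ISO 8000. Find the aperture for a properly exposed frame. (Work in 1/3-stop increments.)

Scene light: 1 2/3 stops darker.
Shutter speed: 1 → 1.3 → 1.6 → 2 — 1 stop slower (brighter).
ISO: 2000 → 2500 → 3200 → 4000 → 5000 → 6400 → 8000 — 2 stops raised (brighter).
Net so far: 1 1/3 stops brighter. Aperture: f/10 → f/11 → f/13 → f/14 → f/16.

f/16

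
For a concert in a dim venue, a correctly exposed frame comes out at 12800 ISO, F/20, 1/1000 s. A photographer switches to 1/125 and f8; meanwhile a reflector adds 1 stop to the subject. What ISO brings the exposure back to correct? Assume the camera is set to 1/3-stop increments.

Scene light: 1 stop brighter.
Shutter speed: 1/1000 → 1/800 → 1/640 → 1/500 → 1/400 → 1/320 → 1/250 → 1/200 → 1/160 → 1/125 — 3 stops slower (brighter).
Aperture: f/20 → f/18 → f/16 → f/14 → f/13 → f/11 → f/10 → f/9 → f/8 — 2 2/3 stops larger aperture (brighter).
Net so far: 6 2/3 stops brighter. ISO: 12800 → 10000 → 8000 → 6400 → 5000 → 4000 → 3200 → 2500 → 2000 → 1600 → 1250 → 1000 → 800 → 640 → 500 → 400 → 320 → 250 → 200 → 160 → 125.

ISO 125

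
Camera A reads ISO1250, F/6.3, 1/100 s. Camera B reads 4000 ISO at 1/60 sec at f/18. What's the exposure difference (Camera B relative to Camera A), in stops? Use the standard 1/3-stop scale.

2/3 stop darker

Aperture: f/6.3 → f/7.1 → f/8 → f/9 → f/10 → f/11 → f/13 → f/14 → f/16 → f/18 — 3 stops narrower (darker).
Shutter speed: 1/100 → 1/80 → 1/60 — 2/3 stop slower (brighter).
ISO: 1250 → 1600 → 2000 → 2500 → 3200 → 4000 — 1 2/3 stops raised (brighter).
Net: −3 +2/3 +1 2/3 = −2/3 stops.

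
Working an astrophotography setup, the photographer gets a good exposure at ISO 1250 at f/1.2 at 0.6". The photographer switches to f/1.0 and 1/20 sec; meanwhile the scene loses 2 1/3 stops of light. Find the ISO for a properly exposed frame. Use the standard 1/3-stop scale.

Scene light: 2 1/3 stops darker.
Aperture: f/1.2 → f/1.1 → f/1.0 — 2/3 stop opened up (brighter).
Shutter speed: 0.6 → 0.5 → 0.4 → 0.3 → 1/4 → 1/5 → 1/6 → 1/8 → 1/10 → 1/13 → 1/15 → 1/20 — 3 2/3 stops shorter (darker).
Net so far: 5 1/3 stops darker. ISO: 1250 → 1600 → 2000 → 2500 → 3200 → 4000 → 5000 → 6400 → 8000 → 10000 → 12800 → 16000 → 20000 → 25600 → 32000 → 40000 → 51200.

ISO 51200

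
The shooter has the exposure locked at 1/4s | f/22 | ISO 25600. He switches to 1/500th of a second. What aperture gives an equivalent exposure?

Shutter speed: 1/4 → 1/8 → 1/15 → 1/30 → 1/60 → 1/125 → 1/250 → 1/500 — 7 stops shorter (darker).
Need 7 stops brighter from the aperture: f/22 → f/16 → f/11 → f/8 → f/5.6 → f/4 → f/2.8 → f/2.

f/2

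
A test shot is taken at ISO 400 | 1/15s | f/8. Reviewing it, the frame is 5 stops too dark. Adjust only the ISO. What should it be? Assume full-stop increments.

Underexposed by 5 stops → need 5 stops brighter.
ISO: 400 → 800 → 1600 → 3200 → 6400 → 12800.

ISO 12800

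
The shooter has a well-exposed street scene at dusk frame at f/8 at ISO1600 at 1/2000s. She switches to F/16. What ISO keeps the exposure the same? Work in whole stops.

Aperture: f/8 → f/11 → f/16 — 2 stops smaller aperture (darker).
Need 2 stops brighter from the ISO: 1600 → 3200 → 6400.

ISO 6400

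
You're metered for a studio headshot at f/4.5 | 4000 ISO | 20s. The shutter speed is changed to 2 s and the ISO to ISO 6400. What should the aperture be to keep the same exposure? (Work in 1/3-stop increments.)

f/1.8

Shutter speed: 20 → 15 → 13 → 10 → 8 → 6 → 5 → 4 → 3.2 → 2.5 → 2 — 3 1/3 stops faster (darker).
ISO: 4000 → 5000 → 6400 — 2/3 stop higher (brighter).
Net change so far: 2 2/3 stops darker. Offset with the aperture: f/4.5 → f/4 → f/3.5 → f/3.2 → f/2.8 → f/2.5 → f/2.2 → f/2 → f/1.8.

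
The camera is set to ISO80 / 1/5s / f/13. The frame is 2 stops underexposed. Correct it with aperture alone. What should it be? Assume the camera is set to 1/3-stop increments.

Underexposed by 2 stops → need 2 stops brighter.
Aperture: f/13 → f/11 → f/10 → f/9 → f/8 → f/7.1 → f/6.3.

f/6.3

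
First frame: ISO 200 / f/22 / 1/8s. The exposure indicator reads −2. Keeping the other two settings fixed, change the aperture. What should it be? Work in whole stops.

f/11

Underexposed by 2 stops → need 2 stops brighter.
Aperture: f/22 → f/16 → f/11.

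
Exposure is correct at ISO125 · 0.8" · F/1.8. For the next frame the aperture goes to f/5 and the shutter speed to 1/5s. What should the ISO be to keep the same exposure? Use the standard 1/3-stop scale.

ISO 4000

Aperture: f/1.8 → f/2 → f/2.2 → f/2.5 → f/2.8 → f/3.2 → f/3.5 → f/4 → f/4.5 → f/5 — 3 stops narrower (darker).
Shutter speed: 0.8 → 0.6 → 0.5 → 0.4 → 0.3 → 1/4 → 1/5 — 2 stops shorter (darker).
Net change so far: 5 stops darker. Offset with the ISO: 125 → 160 → 200 → 250 → 320 → 400 → 500 → 640 → 800 → 1000 → 1250 → 1600 → 2000 → 2500 → 3200 → 4000.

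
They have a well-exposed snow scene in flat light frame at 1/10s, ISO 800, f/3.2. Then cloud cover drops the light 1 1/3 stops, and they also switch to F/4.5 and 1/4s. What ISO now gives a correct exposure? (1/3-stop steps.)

ISO 1600

Scene light: 1 1/3 stops darker.
Aperture: f/3.2 → f/3.5 → f/4 → f/4.5 — 1 stop stopped down (darker).
Shutter speed: 1/10 → 1/8 → 1/6 → 1/5 → 1/4 — 1 1/3 stops slower (brighter).
Net so far: 1 stop darker. ISO: 800 → 1000 → 1250 → 1600.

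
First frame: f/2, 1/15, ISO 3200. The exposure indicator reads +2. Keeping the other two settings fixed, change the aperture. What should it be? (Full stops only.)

f/4

Overexposed by 2 stops → need 2 stops darker.
Aperture: f/2 → f/2.8 → f/4.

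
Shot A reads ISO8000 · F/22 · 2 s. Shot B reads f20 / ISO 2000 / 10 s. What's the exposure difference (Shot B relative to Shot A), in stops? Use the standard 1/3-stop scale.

2/3 stop brighter

Aperture: f/22 → f/20 — 1/3 stop wider (brighter).
Shutter speed: 2 → 2.5 → 3.2 → 4 → 5 → 6 → 8 → 10 — 2 1/3 stops slower (brighter).
ISO: 8000 → 6400 → 5000 → 4000 → 3200 → 2500 → 2000 — 2 stops dropped (darker).
Net: +1/3 +2 1/3 −2 = +2/3 stops.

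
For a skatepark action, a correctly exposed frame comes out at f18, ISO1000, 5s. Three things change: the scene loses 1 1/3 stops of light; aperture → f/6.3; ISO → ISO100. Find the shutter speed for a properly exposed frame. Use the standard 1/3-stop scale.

Scene light: 1 1/3 stops darker.
Aperture: f/18 → f/16 → f/14 → f/13 → f/11 → f/10 → f/9 → f/8 → f/7.1 → f/6.3 — 3 stops larger aperture (brighter).
ISO: 1000 → 800 → 640 → 500 → 400 → 320 → 250 → 200 → 160 → 125 → 100 — 3 1/3 stops dropped (darker).
Net so far: 1 2/3 stops darker. Shutter speed: 5 → 6 → 8 → 10 → 13 → 15.

15 s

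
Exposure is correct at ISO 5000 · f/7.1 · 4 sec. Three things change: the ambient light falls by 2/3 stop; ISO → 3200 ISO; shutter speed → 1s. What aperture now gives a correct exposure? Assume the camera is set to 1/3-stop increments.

f/2.2

Scene light: 2/3 stop darker.
ISO: 5000 → 4000 → 3200 — 2/3 stop lower (darker).
Shutter speed: 4 → 3.2 → 2.5 → 2 → 1.6 → 1.3 → 1 — 2 stops faster (darker).
Net so far: 3 1/3 stops darker. Aperture: f/7.1 → f/6.3 → f/5.6 → f/5 → f/4.5 → f/4 → f/3.5 → f/3.2 → f/2.8 → f/2.5 → f/2.2.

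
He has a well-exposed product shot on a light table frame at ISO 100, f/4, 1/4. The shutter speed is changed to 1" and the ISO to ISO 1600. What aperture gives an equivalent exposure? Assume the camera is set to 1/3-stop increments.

Shutter speed: 1/4 → 0.3 → 0.4 → 0.5 → 0.6 → 0.8 → 1 — 2 stops slower (brighter).
ISO: 100 → 125 → 160 → 200 → 250 → 320 → 400 → 500 → 640 → 800 → 1000 → 1250 → 1600 — 4 stops higher (brighter).
Net change so far: 6 stops brighter. Offset with the aperture: f/4 → f/4.5 → f/5 → f/5.6 → f/6.3 → f/7.1 → f/8 → f/9 → f/10 → f/11 → f/13 → f/14 → f/16 → f/18 → f/20 → f/22 → f/25 → f/29 → f/32.

f/32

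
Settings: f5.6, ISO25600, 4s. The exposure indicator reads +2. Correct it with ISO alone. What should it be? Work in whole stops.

ISO 6400

Overexposed by 2 stops → need 2 stops darker.
ISO: 25600 → 12800 → 6400.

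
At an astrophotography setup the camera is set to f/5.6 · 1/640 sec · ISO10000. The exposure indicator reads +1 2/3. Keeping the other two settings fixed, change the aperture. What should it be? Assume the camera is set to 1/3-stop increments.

Overexposed by 1 2/3 stops → need 1 2/3 stops darker.
Aperture: f/5.6 → f/6.3 → f/7.1 → f/8 → f/9 → f/10.

f/10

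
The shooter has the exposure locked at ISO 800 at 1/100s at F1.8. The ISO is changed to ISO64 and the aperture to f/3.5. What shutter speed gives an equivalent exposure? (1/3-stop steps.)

ISO: 800 → 640 → 500 → 400 → 320 → 250 → 200 → 160 → 125 → 100 → 80 → 64 — 3 2/3 stops dropped (darker).
Aperture: f/1.8 → f/2 → f/2.2 → f/2.5 → f/2.8 → f/3.2 → f/3.5 — 2 stops smaller aperture (darker).
Net change so far: 5 2/3 stops darker. Offset with the shutter speed: 1/100 → 1/80 → 1/60 → 1/50 → 1/40 → 1/30 → 1/25 → 1/20 → 1/15 → 1/13 → 1/10 → 1/8 → 1/6 → 1/5 → 1/4 → 0.3 → 0.4 → 0.5.

0.5 s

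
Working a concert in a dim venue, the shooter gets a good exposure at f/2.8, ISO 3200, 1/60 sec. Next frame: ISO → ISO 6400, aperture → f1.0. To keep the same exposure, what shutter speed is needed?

ISO: 3200 → 6400 — 1 stop raised (brighter).
Aperture: f/2.8 → f/2 → f/1.4 → f/1.0 — 3 stops larger aperture (brighter).
Net change so far: 4 stops brighter. Offset with the shutter speed: 1/60 → 1/125 → 1/250 → 1/500 → 1/1000.

1/1000s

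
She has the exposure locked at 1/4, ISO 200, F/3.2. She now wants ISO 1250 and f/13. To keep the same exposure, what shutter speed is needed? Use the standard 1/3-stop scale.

ISO: 200 → 250 → 320 → 400 → 500 → 640 → 800 → 1000 → 1250 — 2 2/3 stops raised (brighter).
Aperture: f/3.2 → f/3.5 → f/4 → f/4.5 → f/5 → f/5.6 → f/6.3 → f/7.1 → f/8 → f/9 → f/10 → f/11 → f/13 — 4 stops smaller aperture (darker).
Net change so far: 1 1/3 stops darker. Offset with the shutter speed: 1/4 → 0.3 → 0.4 → 0.5 → 0.6.

0.6 s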